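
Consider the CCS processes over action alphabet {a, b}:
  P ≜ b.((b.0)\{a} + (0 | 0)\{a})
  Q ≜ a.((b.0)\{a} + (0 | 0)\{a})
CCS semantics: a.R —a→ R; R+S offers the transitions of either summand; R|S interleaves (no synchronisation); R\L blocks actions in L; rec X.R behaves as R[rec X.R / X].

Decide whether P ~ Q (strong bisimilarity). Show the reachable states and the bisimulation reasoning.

P's transition system — 3 states:
  p0 = b.((b.0)\{a} + (0 | 0)\{a}) ⊢ ··b··> p1
  p1 = (b.0)\{a} + (0 | 0)\{a} ⊢ ··b··> p2
  p2 = 0\{a} ⊢ deadlocked
Q's transition system — 3 states:
  q0 = a.((b.0)\{a} + (0 | 0)\{a}) ⊢ ··a··> q1
  q1 = (b.0)\{a} + (0 | 0)\{a} ⊢ ··b··> q2
  q2 = 0\{a} ⊢ deadlocked
Bisimilarity quotient blocks:
  B0 = {p0}
  B1 = {p1, q1}
  B2 = {p2, q2}
  B3 = {q0}
p0 ∈ B0, q0 ∈ B3 → different blocks

P ≁ Q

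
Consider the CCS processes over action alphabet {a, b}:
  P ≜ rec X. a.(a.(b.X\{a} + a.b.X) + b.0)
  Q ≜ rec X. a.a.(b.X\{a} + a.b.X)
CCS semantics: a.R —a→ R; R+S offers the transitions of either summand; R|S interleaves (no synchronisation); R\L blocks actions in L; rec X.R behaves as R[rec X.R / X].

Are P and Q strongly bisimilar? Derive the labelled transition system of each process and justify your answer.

not bisimilar

P's transition system — 6 states:
  s0 = rec X. a.(a.(b.X\{a} + a.b.X) + b.0) :: —a→ s1
  s1 = a.(b.(rec X. a.(a.(b.X\{a} + a.b.X) + b.0))\{a} + a.b.(rec X. a.(a.(b.X\{a} + a.b.X) + b.0))) + b.0 :: —a→ s2, —b→ s3
  s2 = b.(rec X. a.(a.(b.X\{a} + a.b.X) + b.0))\{a} + a.b.(rec X. a.(a.(b.X\{a} + a.b.X) + b.0)) :: —a→ s4, —b→ s5
  s3 = 0 :: stopped
  s4 = b.(rec X. a.(a.(b.X\{a} + a.b.X) + b.0)) :: —b→ s0
  s5 = (rec X. a.(a.(b.X\{a} + a.b.X) + b.0))\{a} :: stopped
Q's transition system — 5 states:
  t0 = rec X. a.a.(b.X\{a} + a.b.X) :: —a→ t1
  t1 = a.(b.(rec X. a.a.(b.X\{a} + a.b.X))\{a} + a.b.(rec X. a.a.(b.X\{a} + a.b.X))) :: —a→ t2
  t2 = b.(rec X. a.a.(b.X\{a} + a.b.X))\{a} + a.b.(rec X. a.a.(b.X\{a} + a.b.X)) :: —a→ t3, —b→ t4
  t3 = b.(rec X. a.a.(b.X\{a} + a.b.X)) :: —b→ t0
  t4 = (rec X. a.a.(b.X\{a} + a.b.X))\{a} :: stopped
Bisimilarity quotient blocks:
  B0 = {s0}
  B1 = {s1}
  B2 = {s2}
  B3 = {s3, s5, t4}
  B4 = {s4}
  B5 = {t0}
  B6 = {t1}
  B7 = {t2}
  B8 = {t3}
s0 ∈ B0, t0 ∈ B5 → different blocks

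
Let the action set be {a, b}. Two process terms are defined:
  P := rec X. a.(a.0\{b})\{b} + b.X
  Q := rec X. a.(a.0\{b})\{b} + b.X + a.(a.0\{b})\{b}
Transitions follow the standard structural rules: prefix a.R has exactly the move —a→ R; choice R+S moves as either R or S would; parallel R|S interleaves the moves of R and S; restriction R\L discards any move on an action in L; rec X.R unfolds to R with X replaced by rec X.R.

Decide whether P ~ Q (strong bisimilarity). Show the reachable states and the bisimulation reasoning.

bisimilar

LTS(P): 3 reachable states
  m0 = rec X. a.(a.0\{b})\{b} + b.X → =a=> m1, =b=> m0
  m1 = (a.0\{b})\{b} → =a=> m2
  m2 = 0\{b}\{b} → ·
LTS(Q): 3 reachable states
  n0 = rec X. a.(a.0\{b})\{b} + b.X + a.(a.0\{b})\{b} → =a=> n1, =b=> n0
  n1 = (a.0\{b})\{b} → =a=> n2
  n2 = 0\{b}\{b} → ·
Coarsest stable partition (strong bisimilarity classes):
  B0 = {m0, n0}
  B1 = {m1, n1}
  B2 = {m2, n2}
m0 ∈ B0, n0 ∈ B0 → same block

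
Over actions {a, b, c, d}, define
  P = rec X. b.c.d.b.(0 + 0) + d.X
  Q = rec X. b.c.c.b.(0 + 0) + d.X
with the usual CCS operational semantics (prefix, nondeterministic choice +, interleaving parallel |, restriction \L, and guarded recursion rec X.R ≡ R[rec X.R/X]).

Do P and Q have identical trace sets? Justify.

P's transition system — 5 states:
  p0 = rec X. b.c.d.b.(0 + 0) + d.X → ··b··> p1, ··d··> p0
  p1 = c.d.b.(0 + 0) → ··c··> p2
  p2 = d.b.(0 + 0) → ··d··> p3
  p3 = b.(0 + 0) → ··b··> p4
  p4 = 0 + 0 → deadlocked
Q's transition system — 5 states:
  q0 = rec X. b.c.c.b.(0 + 0) + d.X → ··b··> q1, ··d··> q0
  q1 = c.c.b.(0 + 0) → ··c··> q2
  q2 = c.b.(0 + 0) → ··c··> q3
  q3 = b.(0 + 0) → ··b··> q4
  q4 = 0 + 0 → deadlocked
Trace ⟨bcd⟩ through P, begin at {p0}:
  after b @ step 1: {p1}
  after c @ step 2: {p2}
  after d @ step 3: {p3}
  ✓ P
Trace ⟨bcd⟩ through Q, begin at {q0}:
  after b @ step 1: {q1}
  after c @ step 2: {q2}
  after d @ step 3: no successor for Q

NO — witness ⟨bcd⟩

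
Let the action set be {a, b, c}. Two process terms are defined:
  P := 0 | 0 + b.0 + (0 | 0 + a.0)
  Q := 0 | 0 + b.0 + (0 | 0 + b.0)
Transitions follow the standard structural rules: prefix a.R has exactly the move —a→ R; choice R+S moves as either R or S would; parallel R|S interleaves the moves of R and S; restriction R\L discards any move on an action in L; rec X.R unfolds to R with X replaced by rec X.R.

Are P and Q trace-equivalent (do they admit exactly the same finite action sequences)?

NO — witness ⟨a⟩

LTS(P): 2 reachable states
  u0 = 0 | 0 + b.0 + (0 | 0 + a.0) | -a-> u1, -b-> u1
  u1 = 0 | ·
LTS(Q): 2 reachable states
  v0 = 0 | 0 + b.0 + (0 | 0 + b.0) | -b-> v1
  v1 = 0 | ·
Trace ⟨a⟩ through P, begin at {u0}:
  step 1 (a): {u1}
  P completes σ.
Trace ⟨a⟩ through Q, begin at {v0}:
  step 1 (a): ∅ (Q stuck)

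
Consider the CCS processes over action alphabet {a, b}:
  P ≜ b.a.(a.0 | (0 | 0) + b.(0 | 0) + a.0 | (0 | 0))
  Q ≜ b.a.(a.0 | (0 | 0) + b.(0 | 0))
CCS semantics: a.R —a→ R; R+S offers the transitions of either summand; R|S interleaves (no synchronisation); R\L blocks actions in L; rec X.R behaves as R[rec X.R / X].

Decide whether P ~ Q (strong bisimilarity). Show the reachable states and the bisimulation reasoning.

Reachable graph of P (5 states):
  m0 = b.a.(a.0 | (0 | 0) + b.(0 | 0) + a.0 | (0 | 0)) | --b--▸ m1
  m1 = a.(a.0 | (0 | 0) + b.(0 | 0) + a.0 | (0 | 0)) | --a--▸ m2
  m2 = a.0 | (0 | 0) + b.(0 | 0) + a.0 | (0 | 0) | --a--▸ m3, --b--▸ m4
  m3 = 0 | (0 | 0) | ·
  m4 = 0 | 0 | ·
Reachable graph of Q (5 states):
  n0 = b.a.(a.0 | (0 | 0) + b.(0 | 0)) | --b--▸ n1
  n1 = a.(a.0 | (0 | 0) + b.(0 | 0)) | --a--▸ n2
  n2 = a.0 | (0 | 0) + b.(0 | 0) | --a--▸ n3, --b--▸ n4
  n3 = 0 | (0 | 0) | ·
  n4 = 0 | 0 | ·
Coarsest stable partition (strong bisimilarity classes):
  B0 = {m0, n0}
  B1 = {m1, n1}
  B2 = {m2, n2}
  B3 = {m3, m4, n3, n4}
m0 ∈ B0, n0 ∈ B0 → same block

YES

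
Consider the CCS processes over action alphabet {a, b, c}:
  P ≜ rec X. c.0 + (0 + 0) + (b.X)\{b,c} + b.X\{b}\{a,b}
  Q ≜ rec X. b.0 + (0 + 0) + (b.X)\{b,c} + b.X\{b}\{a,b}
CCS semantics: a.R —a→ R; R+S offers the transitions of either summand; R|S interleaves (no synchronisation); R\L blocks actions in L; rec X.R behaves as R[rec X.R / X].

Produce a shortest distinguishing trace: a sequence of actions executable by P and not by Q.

Reachable graph of P (4 states):
  s0 = rec X. c.0 + (0 + 0) + (b.X)\{b,c} + b.X\{b}\{a,b} | --b--▸ s1, --c--▸ s2
  s1 = (rec X. c.0 + (0 + 0) + (b.X)\{b,c} + b.X\{b}\{a,b})\{b}\{a,b} | --c--▸ s3
  s2 = 0 | deadlocked
  s3 = 0\{b}\{a,b} | deadlocked
Reachable graph of Q (3 states):
  t0 = rec X. b.0 + (0 + 0) + (b.X)\{b,c} + b.X\{b}\{a,b} | --b--▸ t1, --b--▸ t2
  t1 = (rec X. b.0 + (0 + 0) + (b.X)\{b,c} + b.X\{b}\{a,b})\{b}\{a,b} | deadlocked
  t2 = 0 | deadlocked
Executing c from P (initial set {s0}):
  step 1 (c): {s2}
  — P admits the full trace.
Executing c from Q (initial set {t0}):
  step 1 (c): no successor for Q

c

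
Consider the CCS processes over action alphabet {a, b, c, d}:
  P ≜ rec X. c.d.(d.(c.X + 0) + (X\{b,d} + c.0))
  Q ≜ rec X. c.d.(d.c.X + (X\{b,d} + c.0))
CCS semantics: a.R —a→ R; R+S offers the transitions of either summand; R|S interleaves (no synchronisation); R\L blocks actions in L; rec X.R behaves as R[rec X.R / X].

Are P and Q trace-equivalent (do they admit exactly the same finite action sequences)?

P's transition system — 6 states:
  p0 = rec X. c.d.(d.(c.X + 0) + (X\{b,d} + c.0)) | =c=> p1
  p1 = d.(d.(c.(rec X. c.d.(d.(c.X + 0) + (X\{b,d} + c.0))) + 0) + ((rec X. c.d.(d.(c.X + 0) + (X\{b,d} + c.0)))\{b,d} + c.0)) | =d=> p2
  p2 = d.(c.(rec X. c.d.(d.(c.X + 0) + (X\{b,d} + c.0))) + 0) + ((rec X. c.d.(d.(c.X + 0) + (X\{b,d} + c.0)))\{b,d} + c.0) | =c=> p3, =c=> p4, =d=> p5
  p3 = (d.(d.(c.(rec X. c.d.(d.(c.X + 0) + (X\{b,d} + c.0))) + 0) + ((rec X. c.d.(d.(c.X + 0) + (X\{b,d} + c.0)))\{b,d} + c.0)))\{b,d} | stopped
  p4 = 0 | stopped
  p5 = c.(rec X. c.d.(d.(c.X + 0) + (X\{b,d} + c.0))) + 0 | =c=> p0
Q's transition system — 6 states:
  q0 = rec X. c.d.(d.c.X + (X\{b,d} + c.0)) | =c=> q1
  q1 = d.(d.c.(rec X. c.d.(d.c.X + (X\{b,d} + c.0))) + ((rec X. c.d.(d.c.X + (X\{b,d} + c.0)))\{b,d} + c.0)) | =d=> q2
  q2 = d.c.(rec X. c.d.(d.c.X + (X\{b,d} + c.0))) + ((rec X. c.d.(d.c.X + (X\{b,d} + c.0)))\{b,d} + c.0) | =c=> q3, =c=> q4, =d=> q5
  q3 = (d.(d.c.(rec X. c.d.(d.c.X + (X\{b,d} + c.0))) + ((rec X. c.d.(d.c.X + (X\{b,d} + c.0)))\{b,d} + c.0)))\{b,d} | stopped
  q4 = 0 | stopped
  q5 = c.(rec X. c.d.(d.c.X + (X\{b,d} + c.0))) | =c=> q0
Coarsest stable partition (strong bisimilarity classes):
  B0 = {p0, q0}
  B1 = {p1, q1}
  B2 = {p2, q2}
  B3 = {p5, q5}
  B4 = {p3, p4, q3, q4}
p0 ∈ B0, q0 ∈ B0 → same block
Bisimilar ⇒ trace-equivalent.

trace-equivalent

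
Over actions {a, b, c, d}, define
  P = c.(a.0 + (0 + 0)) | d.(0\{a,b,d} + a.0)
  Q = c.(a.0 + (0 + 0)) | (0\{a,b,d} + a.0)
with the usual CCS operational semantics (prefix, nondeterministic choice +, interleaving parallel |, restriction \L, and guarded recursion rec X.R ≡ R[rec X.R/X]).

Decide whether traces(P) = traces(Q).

Reachable graph of P (9 states):
  u0 = c.(a.0 + (0 + 0)) | d.(0\{a,b,d} + a.0) | -c-> u1, -d-> u2
  u1 = (a.0 + (0 + 0)) | d.(0\{a,b,d} + a.0) | -a-> u3, -d-> u4
  u2 = c.(a.0 + (0 + 0)) | (0\{a,b,d} + a.0) | -a-> u5, -c-> u4
  u3 = 0 | d.(0\{a,b,d} + a.0) | -d-> u6
  u4 = (a.0 + (0 + 0)) | (0\{a,b,d} + a.0) | -a-> u6, -a-> u7
  u5 = c.(a.0 + (0 + 0)) | 0 | -c-> u7
  u6 = 0 | (0\{a,b,d} + a.0) | -a-> u8
  u7 = (a.0 + (0 + 0)) | 0 | -a-> u8
  u8 = 0 | 0 | (no moves)
Reachable graph of Q (6 states):
  v0 = c.(a.0 + (0 + 0)) | (0\{a,b,d} + a.0) | -a-> v1, -c-> v2
  v1 = c.(a.0 + (0 + 0)) | 0 | -c-> v3
  v2 = (a.0 + (0 + 0)) | (0\{a,b,d} + a.0) | -a-> v3, -a-> v4
  v3 = (a.0 + (0 + 0)) | 0 | -a-> v5
  v4 = 0 | (0\{a,b,d} + a.0) | -a-> v5
  v5 = 0 | 0 | (no moves)
Run σ = ⟨d⟩ on P: start {u0}
  [1] d ⇒ {u2}
  ✓ P
Run σ = ⟨d⟩ on Q: start {v0}
  [1] d ⇒ no successor for Q

trace-distinct — witness ⟨d⟩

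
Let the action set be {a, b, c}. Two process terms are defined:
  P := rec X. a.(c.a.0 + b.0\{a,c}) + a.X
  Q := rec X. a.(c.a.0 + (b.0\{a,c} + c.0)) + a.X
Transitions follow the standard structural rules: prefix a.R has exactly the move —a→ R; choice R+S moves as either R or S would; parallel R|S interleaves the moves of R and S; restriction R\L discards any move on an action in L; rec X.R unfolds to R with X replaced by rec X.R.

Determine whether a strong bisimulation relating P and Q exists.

P's transition system — 5 states:
  p0 = rec X. a.(c.a.0 + b.0\{a,c}) + a.X ⊢ —a→ p0, —a→ p1
  p1 = c.a.0 + b.0\{a,c} ⊢ —b→ p2, —c→ p3
  p2 = 0\{a,c} ⊢ stopped
  p3 = a.0 ⊢ —a→ p4
  p4 = 0 ⊢ stopped
Q's transition system — 5 states:
  q0 = rec X. a.(c.a.0 + (b.0\{a,c} + c.0)) + a.X ⊢ —a→ q0, —a→ q1
  q1 = c.a.0 + (b.0\{a,c} + c.0) ⊢ —b→ q2, —c→ q3, —c→ q4
  q2 = 0\{a,c} ⊢ stopped
  q3 = 0 ⊢ stopped
  q4 = a.0 ⊢ —a→ q3
Partition-refinement fixed point:
  B0 = {p0}
  B1 = {p1}
  B2 = {p2, p4, q2, q3}
  B3 = {p3, q4}
  B4 = {q0}
  B5 = {q1}
p0 ∈ B0, q0 ∈ B4 → different blocks

P ≁ Q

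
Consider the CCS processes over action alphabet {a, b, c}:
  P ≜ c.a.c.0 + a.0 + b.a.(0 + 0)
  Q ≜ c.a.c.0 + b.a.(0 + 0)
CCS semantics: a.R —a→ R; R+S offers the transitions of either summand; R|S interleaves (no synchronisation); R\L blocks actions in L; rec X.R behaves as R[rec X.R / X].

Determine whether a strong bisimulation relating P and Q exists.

Reachable graph of P (6 states):
  s0 = c.a.c.0 + a.0 + b.a.(0 + 0) | ··a··> s1, ··b··> s2, ··c··> s3
  s1 = 0 | stopped
  s2 = a.(0 + 0) | ··a··> s4
  s3 = a.c.0 | ··a··> s5
  s4 = 0 + 0 | stopped
  s5 = c.0 | ··c··> s1
Reachable graph of Q (6 states):
  t0 = c.a.c.0 + b.a.(0 + 0) | ··b··> t1, ··c··> t2
  t1 = a.(0 + 0) | ··a··> t3
  t2 = a.c.0 | ··a··> t4
  t3 = 0 + 0 | stopped
  t4 = c.0 | ··c··> t5
  t5 = 0 | stopped
Coarsest stable partition (strong bisimilarity classes):
  B0 = {s0}
  B1 = {s1, s4, t3, t5}
  B2 = {s3, t2}
  B3 = {s5, t4}
  B4 = {s2, t1}
  B5 = {t0}
s0 ∈ B0, t0 ∈ B5 → different blocks

NO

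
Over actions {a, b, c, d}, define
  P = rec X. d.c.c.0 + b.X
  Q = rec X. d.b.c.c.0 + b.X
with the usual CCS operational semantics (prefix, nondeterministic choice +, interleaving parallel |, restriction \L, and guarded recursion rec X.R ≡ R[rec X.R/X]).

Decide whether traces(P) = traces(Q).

traces(P) ≠ traces(Q) — witness ⟨dc⟩

LTS(P): 4 reachable states
  p0 = rec X. d.c.c.0 + b.X | -b-> p0, -d-> p1
  p1 = c.c.0 | -c-> p2
  p2 = c.0 | -c-> p3
  p3 = 0 | stopped
LTS(Q): 5 reachable states
  q0 = rec X. d.b.c.c.0 + b.X | -b-> q0, -d-> q1
  q1 = b.c.c.0 | -b-> q2
  q2 = c.c.0 | -c-> q3
  q3 = c.0 | -c-> q4
  q4 = 0 | stopped
Run σ = ⟨dc⟩ on P: start {p0}
  [1] d ⇒ {p1}
  [2] c ⇒ {p2}
  P completes σ.
Run σ = ⟨dc⟩ on Q: start {q0}
  [1] d ⇒ {q1}
  [2] c ⇒ ∅ (Q stuck)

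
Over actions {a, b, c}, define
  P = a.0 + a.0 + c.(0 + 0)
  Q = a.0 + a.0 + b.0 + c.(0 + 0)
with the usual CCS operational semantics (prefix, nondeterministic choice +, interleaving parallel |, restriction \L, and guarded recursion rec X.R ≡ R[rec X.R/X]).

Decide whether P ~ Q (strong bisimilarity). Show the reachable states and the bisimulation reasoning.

P ≁ Q

P's transition system — 3 states:
  p0 = a.0 + a.0 + c.(0 + 0) has moves --a--▸ p1, --c--▸ p2
  p1 = 0 has moves ·
  p2 = 0 + 0 has moves ·
Q's transition system — 3 states:
  q0 = a.0 + a.0 + b.0 + c.(0 + 0) has moves --a--▸ q1, --b--▸ q1, --c--▸ q2
  q1 = 0 has moves ·
  q2 = 0 + 0 has moves ·
Bisimilarity quotient blocks:
  B0 = {p0}
  B1 = {p1, p2, q1, q2}
  B2 = {q0}
p0 ∈ B0, q0 ∈ B2 → different blocks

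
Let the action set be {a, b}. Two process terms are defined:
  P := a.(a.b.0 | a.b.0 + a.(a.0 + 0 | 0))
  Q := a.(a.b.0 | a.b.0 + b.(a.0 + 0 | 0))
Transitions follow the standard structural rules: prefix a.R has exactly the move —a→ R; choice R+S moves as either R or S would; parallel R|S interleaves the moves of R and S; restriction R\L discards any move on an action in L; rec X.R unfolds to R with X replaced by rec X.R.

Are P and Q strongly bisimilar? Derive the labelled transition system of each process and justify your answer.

LTS(P): 12 reachable states
  s0 = a.(a.b.0 | a.b.0 + a.(a.0 + 0 | 0)) :: -a-> s1
  s1 = a.b.0 | a.b.0 + a.(a.0 + 0 | 0) :: -a-> s2, -a-> s3, -a-> s4
  s2 = a.0 + 0 | 0 :: -a-> s5
  s3 = a.b.0 | b.0 :: -a-> s6, -b-> s7
  s4 = b.0 | a.b.0 :: -a-> s6, -b-> s8
  s5 = 0 :: (no moves)
  s6 = b.0 | b.0 :: -b-> s10, -b-> s9
  s7 = a.b.0 | 0 :: -a-> s10
  s8 = 0 | a.b.0 :: -a-> s9
  s9 = 0 | b.0 :: -b-> s11
  s10 = b.0 | 0 :: -b-> s11
  s11 = 0 | 0 :: (no moves)
LTS(Q): 12 reachable states
  t0 = a.(a.b.0 | a.b.0 + b.(a.0 + 0 | 0)) :: -a-> t1
  t1 = a.b.0 | a.b.0 + b.(a.0 + 0 | 0) :: -a-> t2, -a-> t3, -b-> t4
  t2 = a.b.0 | b.0 :: -a-> t5, -b-> t6
  t3 = b.0 | a.b.0 :: -a-> t5, -b-> t7
  t4 = a.0 + 0 | 0 :: -a-> t8
  t5 = b.0 | b.0 :: -b-> t10, -b-> t9
  t6 = a.b.0 | 0 :: -a-> t10
  t7 = 0 | a.b.0 :: -a-> t9
  t8 = 0 :: (no moves)
  t9 = 0 | b.0 :: -b-> t11
  t10 = b.0 | 0 :: -b-> t11
  t11 = 0 | 0 :: (no moves)
Bisimilarity quotient blocks:
  B0 = {s0}
  B1 = {s1}
  B2 = {s2, t4}
  B3 = {s11, s5, t11, t8}
  B4 = {s3, s4, t2, t3}
  B5 = {s6, t5}
  B6 = {s10, s9, t10, t9}
  B7 = {s7, s8, t6, t7}
  B8 = {t0}
  B9 = {t1}
s0 ∈ B0, t0 ∈ B8 → different blocks

P ≁ Q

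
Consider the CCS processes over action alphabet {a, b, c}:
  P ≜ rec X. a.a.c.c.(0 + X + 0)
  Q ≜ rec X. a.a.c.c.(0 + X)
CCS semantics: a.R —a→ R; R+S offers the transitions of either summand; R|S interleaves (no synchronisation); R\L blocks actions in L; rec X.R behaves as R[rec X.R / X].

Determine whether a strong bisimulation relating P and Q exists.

P's transition system — 5 states:
  p0 = rec X. a.a.c.c.(0 + X + 0) ⊢ -a-> p1
  p1 = a.c.c.(0 + (rec X. a.a.c.c.(0 + X + 0)) + 0) ⊢ -a-> p2
  p2 = c.c.(0 + (rec X. a.a.c.c.(0 + X + 0)) + 0) ⊢ -c-> p3
  p3 = c.(0 + (rec X. a.a.c.c.(0 + X + 0)) + 0) ⊢ -c-> p4
  p4 = 0 + (rec X. a.a.c.c.(0 + X + 0)) + 0 ⊢ -a-> p1
Q's transition system — 5 states:
  q0 = rec X. a.a.c.c.(0 + X) ⊢ -a-> q1
  q1 = a.c.c.(0 + (rec X. a.a.c.c.(0 + X))) ⊢ -a-> q2
  q2 = c.c.(0 + (rec X. a.a.c.c.(0 + X))) ⊢ -c-> q3
  q3 = c.(0 + (rec X. a.a.c.c.(0 + X))) ⊢ -c-> q4
  q4 = 0 + (rec X. a.a.c.c.(0 + X)) ⊢ -a-> q1
Bisimilarity quotient blocks:
  B0 = {p0, p4, q0, q4}
  B1 = {p1, q1}
  B2 = {p2, q2}
  B3 = {p3, q3}
p0 ∈ B0, q0 ∈ B0 → same block

YES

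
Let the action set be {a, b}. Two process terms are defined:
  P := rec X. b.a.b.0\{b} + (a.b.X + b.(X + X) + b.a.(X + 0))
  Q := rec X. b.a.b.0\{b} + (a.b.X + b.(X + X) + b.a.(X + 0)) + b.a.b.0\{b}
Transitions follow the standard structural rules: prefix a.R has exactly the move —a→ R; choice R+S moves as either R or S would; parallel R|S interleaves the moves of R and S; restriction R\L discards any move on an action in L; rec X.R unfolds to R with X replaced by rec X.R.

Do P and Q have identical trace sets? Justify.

traces(P) = traces(Q)

Reachable graph of P (8 states):
  p0 = rec X. b.a.b.0\{b} + (a.b.X + b.(X + X) + b.a.(X + 0)) :: --a--▸ p1, --b--▸ p2, --b--▸ p3, --b--▸ p4
  p1 = b.(rec X. b.a.b.0\{b} + (a.b.X + b.(X + X) + b.a.(X + 0))) :: --b--▸ p0
  p2 = (rec X. b.a.b.0\{b} + (a.b.X + b.(X + X) + b.a.(X + 0))) + (rec X. b.a.b.0\{b} + (a.b.X + b.(X + X) + b.a.(X + 0))) :: --a--▸ p1, --b--▸ p2, --b--▸ p3, --b--▸ p4
  p3 = a.((rec X. b.a.b.0\{b} + (a.b.X + b.(X + X) + b.a.(X + 0))) + 0) :: --a--▸ p5
  p4 = a.b.0\{b} :: --a--▸ p6
  p5 = (rec X. b.a.b.0\{b} + (a.b.X + b.(X + X) + b.a.(X + 0))) + 0 :: --a--▸ p1, --b--▸ p2, --b--▸ p3, --b--▸ p4
  p6 = b.0\{b} :: --b--▸ p7
  p7 = 0\{b} :: ∅
Reachable graph of Q (8 states):
  q0 = rec X. b.a.b.0\{b} + (a.b.X + b.(X + X) + b.a.(X + 0)) + b.a.b.0\{b} :: --a--▸ q1, --b--▸ q2, --b--▸ q3, --b--▸ q4
  q1 = b.(rec X. b.a.b.0\{b} + (a.b.X + b.(X + X) + b.a.(X + 0)) + b.a.b.0\{b}) :: --b--▸ q0
  q2 = (rec X. b.a.b.0\{b} + (a.b.X + b.(X + X) + b.a.(X + 0)) + b.a.b.0\{b}) + (rec X. b.a.b.0\{b} + (a.b.X + b.(X + X) + b.a.(X + 0)) + b.a.b.0\{b}) :: --a--▸ q1, --b--▸ q2, --b--▸ q3, --b--▸ q4
  q3 = a.((rec X. b.a.b.0\{b} + (a.b.X + b.(X + X) + b.a.(X + 0)) + b.a.b.0\{b}) + 0) :: --a--▸ q5
  q4 = a.b.0\{b} :: --a--▸ q6
  q5 = (rec X. b.a.b.0\{b} + (a.b.X + b.(X + X) + b.a.(X + 0)) + b.a.b.0\{b}) + 0 :: --a--▸ q1, --b--▸ q2, --b--▸ q3, --b--▸ q4
  q6 = b.0\{b} :: --b--▸ q7
  q7 = 0\{b} :: ∅
Bisimilarity quotient blocks:
  B0 = {p0, p2, p5, q0, q2, q5}
  B1 = {p3, q3}
  B2 = {p1, q1}
  B3 = {p4, q4}
  B4 = {p6, q6}
  B5 = {p7, q7}
p0 ∈ B0, q0 ∈ B0 → same block
Bisimilar ⇒ trace-equivalent.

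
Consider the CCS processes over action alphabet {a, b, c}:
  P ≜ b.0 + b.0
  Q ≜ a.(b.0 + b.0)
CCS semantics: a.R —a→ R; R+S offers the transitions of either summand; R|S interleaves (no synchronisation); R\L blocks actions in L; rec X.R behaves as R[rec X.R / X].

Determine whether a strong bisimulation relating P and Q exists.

P's transition system — 2 states:
  p0 = b.0 + b.0 has moves -b-> p1
  p1 = 0 has moves deadlocked
Q's transition system — 3 states:
  q0 = a.(b.0 + b.0) has moves -a-> q1
  q1 = b.0 + b.0 has moves -b-> q2
  q2 = 0 has moves deadlocked
Coarsest stable partition (strong bisimilarity classes):
  B0 = {p0, q1}
  B1 = {p1, q2}
  B2 = {q0}
p0 ∈ B0, q0 ∈ B2 → different blocks

not bisimilar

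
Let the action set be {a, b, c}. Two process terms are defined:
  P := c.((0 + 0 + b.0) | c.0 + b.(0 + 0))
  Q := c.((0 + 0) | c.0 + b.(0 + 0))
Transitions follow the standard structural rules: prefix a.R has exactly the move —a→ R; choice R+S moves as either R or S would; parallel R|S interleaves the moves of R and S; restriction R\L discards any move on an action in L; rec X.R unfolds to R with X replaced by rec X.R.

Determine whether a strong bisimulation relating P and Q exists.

LTS(P): 6 reachable states
  s0 = c.((0 + 0 + b.0) | c.0 + b.(0 + 0)) :: —c→ s1
  s1 = (0 + 0 + b.0) | c.0 + b.(0 + 0) :: —b→ s2, —b→ s3, —c→ s4
  s2 = 0 + 0 :: ·
  s3 = 0 | c.0 :: —c→ s5
  s4 = (0 + 0 + b.0) | 0 :: —b→ s5
  s5 = 0 | 0 :: ·
LTS(Q): 4 reachable states
  t0 = c.((0 + 0) | c.0 + b.(0 + 0)) :: —c→ t1
  t1 = (0 + 0) | c.0 + b.(0 + 0) :: —b→ t2, —c→ t3
  t2 = 0 + 0 :: ·
  t3 = (0 + 0) | 0 :: ·
Coarsest stable partition (strong bisimilarity classes):
  B0 = {s0}
  B1 = {s1}
  B2 = {s3}
  B3 = {s2, s5, t2, t3}
  B4 = {s4}
  B5 = {t0}
  B6 = {t1}
s0 ∈ B0, t0 ∈ B5 → different blocks

not bisimilar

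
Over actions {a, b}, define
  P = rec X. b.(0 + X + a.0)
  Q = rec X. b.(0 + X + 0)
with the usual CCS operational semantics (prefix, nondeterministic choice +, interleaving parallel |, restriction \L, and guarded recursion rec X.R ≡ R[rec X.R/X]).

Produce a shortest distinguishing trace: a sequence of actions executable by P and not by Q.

Reachable graph of P (3 states):
  s0 = rec X. b.(0 + X + a.0) has moves -b-> s1
  s1 = 0 + (rec X. b.(0 + X + a.0)) + a.0 has moves -a-> s2, -b-> s1
  s2 = 0 has moves ·
Reachable graph of Q (2 states):
  t0 = rec X. b.(0 + X + 0) has moves -b-> t1
  t1 = 0 + (rec X. b.(0 + X + 0)) + 0 has moves -b-> t1
Executing ba from P (initial set {s0}):
  [1] b ⇒ {s1}
  [2] a ⇒ {s2}
  — P admits the full trace.
Executing ba from Q (initial set {t0}):
  [1] b ⇒ {t1}
  [2] a ⇒ no successor for Q

ba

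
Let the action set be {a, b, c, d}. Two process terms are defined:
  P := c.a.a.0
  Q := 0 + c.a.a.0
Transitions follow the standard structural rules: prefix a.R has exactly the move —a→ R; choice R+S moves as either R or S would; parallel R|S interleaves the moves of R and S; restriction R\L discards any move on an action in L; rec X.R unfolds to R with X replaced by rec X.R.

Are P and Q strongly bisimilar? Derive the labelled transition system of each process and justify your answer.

Reachable graph of P (4 states):
  p0 = c.a.a.0 → -c-> p1
  p1 = a.a.0 → -a-> p2
  p2 = a.0 → -a-> p3
  p3 = 0 → stopped
Reachable graph of Q (4 states):
  q0 = 0 + c.a.a.0 → -c-> q1
  q1 = a.a.0 → -a-> q2
  q2 = a.0 → -a-> q3
  q3 = 0 → stopped
Bisimilarity quotient blocks:
  B0 = {p0, q0}
  B1 = {p1, q1}
  B2 = {p2, q2}
  B3 = {p3, q3}
p0 ∈ B0, q0 ∈ B0 → same block

bisimilar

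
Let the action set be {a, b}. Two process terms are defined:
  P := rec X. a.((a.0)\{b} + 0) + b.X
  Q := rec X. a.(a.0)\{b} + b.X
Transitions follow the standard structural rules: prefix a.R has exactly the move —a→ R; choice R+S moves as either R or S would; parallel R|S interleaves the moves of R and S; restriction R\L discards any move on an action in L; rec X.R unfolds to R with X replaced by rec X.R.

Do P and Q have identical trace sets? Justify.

trace-equivalent

P's transition system — 3 states:
  u0 = rec X. a.((a.0)\{b} + 0) + b.X has moves —a→ u1, —b→ u0
  u1 = (a.0)\{b} + 0 has moves —a→ u2
  u2 = 0\{b} has moves ·
Q's transition system — 3 states:
  v0 = rec X. a.(a.0)\{b} + b.X has moves —a→ v1, —b→ v0
  v1 = (a.0)\{b} has moves —a→ v2
  v2 = 0\{b} has moves ·
Partition-refinement fixed point:
  B0 = {u0, v0}
  B1 = {u1, v1}
  B2 = {u2, v2}
u0 ∈ B0, v0 ∈ B0 → same block
Bisimilar ⇒ trace-equivalent.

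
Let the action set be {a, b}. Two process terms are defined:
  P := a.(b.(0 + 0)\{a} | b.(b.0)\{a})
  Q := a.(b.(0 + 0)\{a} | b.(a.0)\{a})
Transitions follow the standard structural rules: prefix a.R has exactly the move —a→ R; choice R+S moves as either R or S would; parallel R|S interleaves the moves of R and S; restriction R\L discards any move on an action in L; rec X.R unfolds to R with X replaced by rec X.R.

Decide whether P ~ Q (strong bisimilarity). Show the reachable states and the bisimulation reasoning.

Reachable graph of P (7 states):
  u0 = a.(b.(0 + 0)\{a} | b.(b.0)\{a}) ⊢ --a--▸ u1
  u1 = b.(0 + 0)\{a} | b.(b.0)\{a} ⊢ --b--▸ u2, --b--▸ u3
  u2 = (0 + 0)\{a} | b.(b.0)\{a} ⊢ --b--▸ u4
  u3 = b.(0 + 0)\{a} | (b.0)\{a} ⊢ --b--▸ u4, --b--▸ u5
  u4 = (0 + 0)\{a} | (b.0)\{a} ⊢ --b--▸ u6
  u5 = b.(0 + 0)\{a} | 0\{a} ⊢ --b--▸ u6
  u6 = (0 + 0)\{a} | 0\{a} ⊢ ·
Reachable graph of Q (5 states):
  v0 = a.(b.(0 + 0)\{a} | b.(a.0)\{a}) ⊢ --a--▸ v1
  v1 = b.(0 + 0)\{a} | b.(a.0)\{a} ⊢ --b--▸ v2, --b--▸ v3
  v2 = (0 + 0)\{a} | b.(a.0)\{a} ⊢ --b--▸ v4
  v3 = b.(0 + 0)\{a} | (a.0)\{a} ⊢ --b--▸ v4
  v4 = (0 + 0)\{a} | (a.0)\{a} ⊢ ·
Bisimilarity quotient blocks:
  B0 = {u0}
  B1 = {u1}
  B2 = {u2, u3, v1}
  B3 = {u4, u5, v2, v3}
  B4 = {u6, v4}
  B5 = {v0}
u0 ∈ B0, v0 ∈ B5 → different blocks

P ≁ Q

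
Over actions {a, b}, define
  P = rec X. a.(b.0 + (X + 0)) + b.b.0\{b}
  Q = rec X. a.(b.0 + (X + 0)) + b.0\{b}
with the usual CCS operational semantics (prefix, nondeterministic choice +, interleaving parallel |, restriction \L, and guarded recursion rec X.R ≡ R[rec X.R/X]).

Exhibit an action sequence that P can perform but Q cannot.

Reachable graph of P (5 states):
  p0 = rec X. a.(b.0 + (X + 0)) + b.b.0\{b} ⊢ ··a··> p1, ··b··> p2
  p1 = b.0 + ((rec X. a.(b.0 + (X + 0)) + b.b.0\{b}) + 0) ⊢ ··a··> p1, ··b··> p2, ··b··> p3
  p2 = b.0\{b} ⊢ ··b··> p4
  p3 = 0 ⊢ ∅
  p4 = 0\{b} ⊢ ∅
Reachable graph of Q (4 states):
  q0 = rec X. a.(b.0 + (X + 0)) + b.0\{b} ⊢ ··a··> q1, ··b··> q2
  q1 = b.0 + ((rec X. a.(b.0 + (X + 0)) + b.0\{b}) + 0) ⊢ ··a··> q1, ··b··> q2, ··b··> q3
  q2 = 0\{b} ⊢ ∅
  q3 = 0 ⊢ ∅
Trace ⟨bb⟩ through P, begin at {p0}:
  step 1 (b): {p2}
  step 2 (b): {p4}
  ✓ P
Trace ⟨bb⟩ through Q, begin at {q0}:
  step 1 (b): {q2}
  step 2 (b): ∅  — Q cannot continue

bb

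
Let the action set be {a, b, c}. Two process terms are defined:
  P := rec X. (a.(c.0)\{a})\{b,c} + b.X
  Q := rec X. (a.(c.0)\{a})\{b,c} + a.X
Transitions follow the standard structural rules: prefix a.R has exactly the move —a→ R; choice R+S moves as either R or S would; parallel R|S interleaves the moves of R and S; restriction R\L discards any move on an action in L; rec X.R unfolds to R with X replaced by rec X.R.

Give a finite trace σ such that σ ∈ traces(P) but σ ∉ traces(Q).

LTS(P): 2 reachable states
  u0 = rec X. (a.(c.0)\{a})\{b,c} + b.X → --a--▸ u1, --b--▸ u0
  u1 = (c.0)\{a}\{b,c} → ·
LTS(Q): 2 reachable states
  v0 = rec X. (a.(c.0)\{a})\{b,c} + a.X → --a--▸ v0, --a--▸ v1
  v1 = (c.0)\{a}\{b,c} → ·
Trace ⟨b⟩ through P, begin at {u0}:
  step 1 (b): {u0}
  ✓ P
Trace ⟨b⟩ through Q, begin at {v0}:
  step 1 (b): ∅  — Q cannot continue

b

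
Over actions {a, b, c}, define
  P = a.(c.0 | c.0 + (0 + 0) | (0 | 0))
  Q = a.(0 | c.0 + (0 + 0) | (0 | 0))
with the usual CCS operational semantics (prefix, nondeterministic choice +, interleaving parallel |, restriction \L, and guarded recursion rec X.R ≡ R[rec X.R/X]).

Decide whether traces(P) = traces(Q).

LTS(P): 5 reachable states
  u0 = a.(c.0 | c.0 + (0 + 0) | (0 | 0)) → --a--▸ u1
  u1 = c.0 | c.0 + (0 + 0) | (0 | 0) → --c--▸ u2, --c--▸ u3
  u2 = 0 | c.0 → --c--▸ u4
  u3 = c.0 | 0 → --c--▸ u4
  u4 = 0 | 0 → ∅
LTS(Q): 3 reachable states
  v0 = a.(0 | c.0 + (0 + 0) | (0 | 0)) → --a--▸ v1
  v1 = 0 | c.0 + (0 + 0) | (0 | 0) → --c--▸ v2
  v2 = 0 | 0 → ∅
Trace ⟨acc⟩ through P, begin at {u0}:
  after a @ step 1: {u1}
  after c @ step 2: {u2, u3}
  after c @ step 3: {u4}
  ✓ P
Trace ⟨acc⟩ through Q, begin at {v0}:
  after a @ step 1: {v1}
  after c @ step 2: {v2}
  after c @ step 3: no successor for Q

trace-distinct — witness ⟨acc⟩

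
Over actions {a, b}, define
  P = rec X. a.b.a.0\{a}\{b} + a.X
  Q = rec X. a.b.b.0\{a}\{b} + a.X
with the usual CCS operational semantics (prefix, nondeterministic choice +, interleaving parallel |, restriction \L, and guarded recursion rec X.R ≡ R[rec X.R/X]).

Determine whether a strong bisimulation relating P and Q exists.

Reachable graph of P (4 states):
  p0 = rec X. a.b.a.0\{a}\{b} + a.X :: --a--▸ p0, --a--▸ p1
  p1 = b.a.0\{a}\{b} :: --b--▸ p2
  p2 = a.0\{a}\{b} :: --a--▸ p3
  p3 = 0\{a}\{b} :: ·
Reachable graph of Q (4 states):
  q0 = rec X. a.b.b.0\{a}\{b} + a.X :: --a--▸ q0, --a--▸ q1
  q1 = b.b.0\{a}\{b} :: --b--▸ q2
  q2 = b.0\{a}\{b} :: --b--▸ q3
  q3 = 0\{a}\{b} :: ·
Coarsest stable partition (strong bisimilarity classes):
  B0 = {p0}
  B1 = {p1}
  B2 = {p2}
  B3 = {p3, q3}
  B4 = {q0}
  B5 = {q1}
  B6 = {q2}
p0 ∈ B0, q0 ∈ B4 → different blocks

NO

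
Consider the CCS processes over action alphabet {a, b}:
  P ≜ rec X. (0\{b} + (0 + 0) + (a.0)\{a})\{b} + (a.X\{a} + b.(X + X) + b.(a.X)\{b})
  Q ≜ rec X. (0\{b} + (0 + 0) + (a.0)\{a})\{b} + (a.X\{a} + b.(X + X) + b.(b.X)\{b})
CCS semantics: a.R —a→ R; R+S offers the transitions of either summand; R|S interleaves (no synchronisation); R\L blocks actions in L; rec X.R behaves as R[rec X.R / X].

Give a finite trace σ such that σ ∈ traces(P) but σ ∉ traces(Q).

baa

Reachable graph of P (8 states):
  s0 = rec X. (0\{b} + (0 + 0) + (a.0)\{a})\{b} + (a.X\{a} + b.(X + X) + b.(a.X)\{b}) ⊢ ··a··> s1, ··b··> s2, ··b··> s3
  s1 = (rec X. (0\{b} + (0 + 0) + (a.0)\{a})\{b} + (a.X\{a} + b.(X + X) + b.(a.X)\{b}))\{a} ⊢ ··b··> s4, ··b··> s5
  s2 = (a.(rec X. (0\{b} + (0 + 0) + (a.0)\{a})\{b} + (a.X\{a} + b.(X + X) + b.(a.X)\{b})))\{b} ⊢ ··a··> s6
  s3 = (rec X. (0\{b} + (0 + 0) + (a.0)\{a})\{b} + (a.X\{a} + b.(X + X) + b.(a.X)\{b})) + (rec X. (0\{b} + (0 + 0) + (a.0)\{a})\{b} + (a.X\{a} + b.(X + X) + b.(a.X)\{b})) ⊢ ··a··> s1, ··b··> s2, ··b··> s3
  s4 = ((rec X. (0\{b} + (0 + 0) + (a.0)\{a})\{b} + (a.X\{a} + b.(X + X) + b.(a.X)\{b})) + (rec X. (0\{b} + (0 + 0) + (a.0)\{a})\{b} + (a.X\{a} + b.(X + X) + b.(a.X)\{b})))\{a} ⊢ ··b··> s4, ··b··> s5
  s5 = (a.(rec X. (0\{b} + (0 + 0) + (a.0)\{a})\{b} + (a.X\{a} + b.(X + X) + b.(a.X)\{b})))\{b}\{a} ⊢ deadlocked
  s6 = (rec X. (0\{b} + (0 + 0) + (a.0)\{a})\{b} + (a.X\{a} + b.(X + X) + b.(a.X)\{b}))\{b} ⊢ ··a··> s7
  s7 = (rec X. (0\{b} + (0 + 0) + (a.0)\{a})\{b} + (a.X\{a} + b.(X + X) + b.(a.X)\{b}))\{a}\{b} ⊢ deadlocked
Reachable graph of Q (6 states):
  t0 = rec X. (0\{b} + (0 + 0) + (a.0)\{a})\{b} + (a.X\{a} + b.(X + X) + b.(b.X)\{b}) ⊢ ··a··> t1, ··b··> t2, ··b··> t3
  t1 = (rec X. (0\{b} + (0 + 0) + (a.0)\{a})\{b} + (a.X\{a} + b.(X + X) + b.(b.X)\{b}))\{a} ⊢ ··b··> t4, ··b··> t5
  t2 = (b.(rec X. (0\{b} + (0 + 0) + (a.0)\{a})\{b} + (a.X\{a} + b.(X + X) + b.(b.X)\{b})))\{b} ⊢ deadlocked
  t3 = (rec X. (0\{b} + (0 + 0) + (a.0)\{a})\{b} + (a.X\{a} + b.(X + X) + b.(b.X)\{b})) + (rec X. (0\{b} + (0 + 0) + (a.0)\{a})\{b} + (a.X\{a} + b.(X + X) + b.(b.X)\{b})) ⊢ ··a··> t1, ··b··> t2, ··b··> t3
  t4 = ((rec X. (0\{b} + (0 + 0) + (a.0)\{a})\{b} + (a.X\{a} + b.(X + X) + b.(b.X)\{b})) + (rec X. (0\{b} + (0 + 0) + (a.0)\{a})\{b} + (a.X\{a} + b.(X + X) + b.(b.X)\{b})))\{a} ⊢ ··b··> t4, ··b··> t5
  t5 = (b.(rec X. (0\{b} + (0 + 0) + (a.0)\{a})\{b} + (a.X\{a} + b.(X + X) + b.(b.X)\{b})))\{b}\{a} ⊢ deadlocked
Trace ⟨baa⟩ through P, begin at {s0}:
  after b @ step 1: {s2, s3}
  after a @ step 2: {s1, s6}
  after a @ step 3: {s7}
  — P admits the full trace.
Trace ⟨baa⟩ through Q, begin at {t0}:
  after b @ step 1: {t2, t3}
  after a @ step 2: {t1}
  after a @ step 3: ∅  — Q cannot continue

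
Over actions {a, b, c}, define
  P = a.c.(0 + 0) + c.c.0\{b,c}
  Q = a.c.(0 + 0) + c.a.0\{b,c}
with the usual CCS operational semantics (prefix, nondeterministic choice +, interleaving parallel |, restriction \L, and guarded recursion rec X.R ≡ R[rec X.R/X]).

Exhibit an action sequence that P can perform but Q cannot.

P's transition system — 5 states:
  p0 = a.c.(0 + 0) + c.c.0\{b,c} :: =a=> p1, =c=> p2
  p1 = c.(0 + 0) :: =c=> p3
  p2 = c.0\{b,c} :: =c=> p4
  p3 = 0 + 0 :: deadlocked
  p4 = 0\{b,c} :: deadlocked
Q's transition system — 5 states:
  q0 = a.c.(0 + 0) + c.a.0\{b,c} :: =a=> q1, =c=> q2
  q1 = c.(0 + 0) :: =c=> q3
  q2 = a.0\{b,c} :: =a=> q4
  q3 = 0 + 0 :: deadlocked
  q4 = 0\{b,c} :: deadlocked
Run σ = ⟨cc⟩ on P: start {p0}
  step 1 (c): {p2}
  step 2 (c): {p4}
  ✓ P
Run σ = ⟨cc⟩ on Q: start {q0}
  step 1 (c): {q2}
  step 2 (c): ∅  — Q cannot continue

cc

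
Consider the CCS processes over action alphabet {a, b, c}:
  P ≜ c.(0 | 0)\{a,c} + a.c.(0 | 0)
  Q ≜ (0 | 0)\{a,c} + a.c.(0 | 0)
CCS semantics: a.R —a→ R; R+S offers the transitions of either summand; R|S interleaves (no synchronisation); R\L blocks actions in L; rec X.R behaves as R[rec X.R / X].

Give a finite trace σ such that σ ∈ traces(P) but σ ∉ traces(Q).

LTS(P): 4 reachable states
  s0 = c.(0 | 0)\{a,c} + a.c.(0 | 0) ⊢ ··a··> s1, ··c··> s2
  s1 = c.(0 | 0) ⊢ ··c··> s3
  s2 = (0 | 0)\{a,c} ⊢ deadlocked
  s3 = 0 | 0 ⊢ deadlocked
LTS(Q): 3 reachable states
  t0 = (0 | 0)\{a,c} + a.c.(0 | 0) ⊢ ··a··> t1
  t1 = c.(0 | 0) ⊢ ··c··> t2
  t2 = 0 | 0 ⊢ deadlocked
Run σ = ⟨c⟩ on P: start {s0}
  [1] c ⇒ {s2}
  — P admits the full trace.
Run σ = ⟨c⟩ on Q: start {t0}
  [1] c ⇒ no successor for Q

c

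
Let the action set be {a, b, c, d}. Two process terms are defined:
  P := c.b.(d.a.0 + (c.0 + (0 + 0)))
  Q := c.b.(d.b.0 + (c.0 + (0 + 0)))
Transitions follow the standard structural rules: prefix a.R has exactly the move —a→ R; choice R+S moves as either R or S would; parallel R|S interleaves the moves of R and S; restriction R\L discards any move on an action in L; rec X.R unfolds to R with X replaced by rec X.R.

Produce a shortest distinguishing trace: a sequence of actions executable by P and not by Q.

LTS(P): 5 reachable states
  s0 = c.b.(d.a.0 + (c.0 + (0 + 0))) → --c--▸ s1
  s1 = b.(d.a.0 + (c.0 + (0 + 0))) → --b--▸ s2
  s2 = d.a.0 + (c.0 + (0 + 0)) → --c--▸ s3, --d--▸ s4
  s3 = 0 → (no moves)
  s4 = a.0 → --a--▸ s3
LTS(Q): 5 reachable states
  t0 = c.b.(d.b.0 + (c.0 + (0 + 0))) → --c--▸ t1
  t1 = b.(d.b.0 + (c.0 + (0 + 0))) → --b--▸ t2
  t2 = d.b.0 + (c.0 + (0 + 0)) → --c--▸ t3, --d--▸ t4
  t3 = 0 → (no moves)
  t4 = b.0 → --b--▸ t3
Run σ = ⟨cbda⟩ on P: start {s0}
  after c @ step 1: {s1}
  after b @ step 2: {s2}
  after d @ step 3: {s4}
  after a @ step 4: {s3}
  ✓ P
Run σ = ⟨cbda⟩ on Q: start {t0}
  after c @ step 1: {t1}
  after b @ step 2: {t2}
  after d @ step 3: {t4}
  after a @ step 4: ∅ (Q stuck)

cbda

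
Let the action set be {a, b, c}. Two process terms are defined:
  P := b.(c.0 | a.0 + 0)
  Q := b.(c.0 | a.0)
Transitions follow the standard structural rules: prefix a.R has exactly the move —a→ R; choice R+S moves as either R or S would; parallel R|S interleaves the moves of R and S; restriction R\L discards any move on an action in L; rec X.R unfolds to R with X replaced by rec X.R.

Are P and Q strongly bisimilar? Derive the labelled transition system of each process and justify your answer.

Reachable graph of P (5 states):
  m0 = b.(c.0 | a.0 + 0) :: —b→ m1
  m1 = c.0 | a.0 + 0 :: —a→ m2, —c→ m3
  m2 = c.0 | 0 :: —c→ m4
  m3 = 0 | a.0 :: —a→ m4
  m4 = 0 | 0 :: deadlocked
Reachable graph of Q (5 states):
  n0 = b.(c.0 | a.0) :: —b→ n1
  n1 = c.0 | a.0 :: —a→ n2, —c→ n3
  n2 = c.0 | 0 :: —c→ n4
  n3 = 0 | a.0 :: —a→ n4
  n4 = 0 | 0 :: deadlocked
Partition-refinement fixed point:
  B0 = {m0, n0}
  B1 = {m1, n1}
  B2 = {m2, n2}
  B3 = {m4, n4}
  B4 = {m3, n3}
m0 ∈ B0, n0 ∈ B0 → same block

YES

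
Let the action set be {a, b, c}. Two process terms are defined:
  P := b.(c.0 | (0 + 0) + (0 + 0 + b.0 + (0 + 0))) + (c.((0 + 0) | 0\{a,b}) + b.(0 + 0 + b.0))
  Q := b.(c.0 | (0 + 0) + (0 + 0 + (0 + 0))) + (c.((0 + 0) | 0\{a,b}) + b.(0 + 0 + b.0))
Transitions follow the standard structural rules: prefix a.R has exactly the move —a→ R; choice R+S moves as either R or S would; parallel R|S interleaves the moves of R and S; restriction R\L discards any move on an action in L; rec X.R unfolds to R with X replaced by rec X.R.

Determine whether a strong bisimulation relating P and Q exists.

P's transition system — 6 states:
  s0 = b.(c.0 | (0 + 0) + (0 + 0 + b.0 + (0 + 0))) + (c.((0 + 0) | 0\{a,b}) + b.(0 + 0 + b.0)) :: -b-> s1, -b-> s2, -c-> s3
  s1 = 0 + 0 + b.0 :: -b-> s4
  s2 = c.0 | (0 + 0) + (0 + 0 + b.0 + (0 + 0)) :: -b-> s4, -c-> s5
  s3 = (0 + 0) | 0\{a,b} :: stopped
  s4 = 0 :: stopped
  s5 = 0 | (0 + 0) :: stopped
Q's transition system — 6 states:
  t0 = b.(c.0 | (0 + 0) + (0 + 0 + (0 + 0))) + (c.((0 + 0) | 0\{a,b}) + b.(0 + 0 + b.0)) :: -b-> t1, -b-> t2, -c-> t3
  t1 = 0 + 0 + b.0 :: -b-> t4
  t2 = c.0 | (0 + 0) + (0 + 0 + (0 + 0)) :: -c-> t5
  t3 = (0 + 0) | 0\{a,b} :: stopped
  t4 = 0 :: stopped
  t5 = 0 | (0 + 0) :: stopped
Bisimilarity quotient blocks:
  B0 = {s0}
  B1 = {s2}
  B2 = {s3, s4, s5, t3, t4, t5}
  B3 = {s1, t1}
  B4 = {t0}
  B5 = {t2}
s0 ∈ B0, t0 ∈ B4 → different blocks

P ≁ Q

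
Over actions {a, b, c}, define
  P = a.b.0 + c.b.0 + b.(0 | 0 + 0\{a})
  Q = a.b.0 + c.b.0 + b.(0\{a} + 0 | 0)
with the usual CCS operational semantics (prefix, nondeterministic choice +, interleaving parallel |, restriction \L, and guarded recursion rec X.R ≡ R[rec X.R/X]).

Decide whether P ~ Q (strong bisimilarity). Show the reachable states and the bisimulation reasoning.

P ~ Q

P's transition system — 4 states:
  m0 = a.b.0 + c.b.0 + b.(0 | 0 + 0\{a}) | —a→ m1, —b→ m2, —c→ m1
  m1 = b.0 | —b→ m3
  m2 = 0 | 0 + 0\{a} | ·
  m3 = 0 | ·
Q's transition system — 4 states:
  n0 = a.b.0 + c.b.0 + b.(0\{a} + 0 | 0) | —a→ n1, —b→ n2, —c→ n1
  n1 = b.0 | —b→ n3
  n2 = 0\{a} + 0 | 0 | ·
  n3 = 0 | ·
Coarsest stable partition (strong bisimilarity classes):
  B0 = {m0, n0}
  B1 = {m1, n1}
  B2 = {m2, m3, n2, n3}
m0 ∈ B0, n0 ∈ B0 → same block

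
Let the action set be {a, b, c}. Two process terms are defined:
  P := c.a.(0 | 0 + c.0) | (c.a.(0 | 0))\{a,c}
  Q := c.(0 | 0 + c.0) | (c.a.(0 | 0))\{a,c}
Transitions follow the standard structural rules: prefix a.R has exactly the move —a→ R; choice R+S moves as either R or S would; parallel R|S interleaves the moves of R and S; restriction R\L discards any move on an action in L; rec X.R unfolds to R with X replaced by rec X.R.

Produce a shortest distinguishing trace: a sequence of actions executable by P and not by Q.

LTS(P): 4 reachable states
  u0 = c.a.(0 | 0 + c.0) | (c.a.(0 | 0))\{a,c} :: --c--▸ u1
  u1 = a.(0 | 0 + c.0) | (c.a.(0 | 0))\{a,c} :: --a--▸ u2
  u2 = (0 | 0 + c.0) | (c.a.(0 | 0))\{a,c} :: --c--▸ u3
  u3 = 0 | (c.a.(0 | 0))\{a,c} :: deadlocked
LTS(Q): 3 reachable states
  v0 = c.(0 | 0 + c.0) | (c.a.(0 | 0))\{a,c} :: --c--▸ v1
  v1 = (0 | 0 + c.0) | (c.a.(0 | 0))\{a,c} :: --c--▸ v2
  v2 = 0 | (c.a.(0 | 0))\{a,c} :: deadlocked
Trace ⟨ca⟩ through P, begin at {u0}:
  after c @ step 1: {u1}
  after a @ step 2: {u2}
  — P admits the full trace.
Trace ⟨ca⟩ through Q, begin at {v0}:
  after c @ step 1: {v1}
  after a @ step 2: ∅  — Q cannot continue

ca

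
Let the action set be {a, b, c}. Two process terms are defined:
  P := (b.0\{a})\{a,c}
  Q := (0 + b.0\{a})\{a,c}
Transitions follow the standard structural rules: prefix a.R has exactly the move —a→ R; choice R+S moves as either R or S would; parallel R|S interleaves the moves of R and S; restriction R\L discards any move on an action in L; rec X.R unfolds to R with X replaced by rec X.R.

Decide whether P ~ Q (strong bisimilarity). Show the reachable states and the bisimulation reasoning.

LTS(P): 2 reachable states
  u0 = (b.0\{a})\{a,c} ⊢ -b-> u1
  u1 = 0\{a}\{a,c} ⊢ stopped
LTS(Q): 2 reachable states
  v0 = (0 + b.0\{a})\{a,c} ⊢ -b-> v1
  v1 = 0\{a}\{a,c} ⊢ stopped
Partition-refinement fixed point:
  B0 = {u0, v0}
  B1 = {u1, v1}
u0 ∈ B0, v0 ∈ B0 → same block

P ~ Q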